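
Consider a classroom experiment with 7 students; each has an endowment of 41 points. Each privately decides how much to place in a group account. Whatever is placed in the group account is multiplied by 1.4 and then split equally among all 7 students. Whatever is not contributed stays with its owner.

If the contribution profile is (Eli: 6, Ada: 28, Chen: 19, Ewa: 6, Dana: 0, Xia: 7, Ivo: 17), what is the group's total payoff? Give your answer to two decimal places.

320.20 points

Total contributed: 6 + 28 + 19 + 6 + 0 + 7 + 17 = 83; total kept: 7 × 41 − 83 = 204.
The group account pays out 1.4 × 83 = 116.20 in aggregate.
Group total = 204 + 116.20 = 320.20.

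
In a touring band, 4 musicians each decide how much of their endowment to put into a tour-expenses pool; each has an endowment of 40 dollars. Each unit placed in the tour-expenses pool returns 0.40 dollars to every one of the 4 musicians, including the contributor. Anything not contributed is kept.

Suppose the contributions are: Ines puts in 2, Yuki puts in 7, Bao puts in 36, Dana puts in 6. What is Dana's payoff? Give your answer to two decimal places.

Total contributed: 2 + 7 + 36 + 6 = 51.
Each receives 0.40 × 51 = 20.40 from the tour-expenses pool.
Dana keeps 40 − 6 = 34, so Dana's payoff is 34 + 20.40 = 54.40.

54.40 dollars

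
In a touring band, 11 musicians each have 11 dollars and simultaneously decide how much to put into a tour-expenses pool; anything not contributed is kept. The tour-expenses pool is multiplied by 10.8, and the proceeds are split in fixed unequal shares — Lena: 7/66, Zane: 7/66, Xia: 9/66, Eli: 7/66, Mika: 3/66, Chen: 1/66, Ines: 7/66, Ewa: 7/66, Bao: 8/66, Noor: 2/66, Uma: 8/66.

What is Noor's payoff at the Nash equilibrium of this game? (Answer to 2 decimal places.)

39.80 dollars

Each unit j contributes comes back to j as 10.8 × (j's share), so j prefers to contribute only if that share exceeds 1/10.8 = 0.0926; otherwise keeping the unit dominates.
Lena, Zane, Xia, Eli, Ines, Ewa, Bao and Uma clear that bar, contributing 11 each; the remaining 3 contribute 0. Total contributed: 88.
Noor keeps 11 and receives 10.8 × 88 × 2/66 = 28.80 from the tour-expenses pool, for a payoff of 39.80.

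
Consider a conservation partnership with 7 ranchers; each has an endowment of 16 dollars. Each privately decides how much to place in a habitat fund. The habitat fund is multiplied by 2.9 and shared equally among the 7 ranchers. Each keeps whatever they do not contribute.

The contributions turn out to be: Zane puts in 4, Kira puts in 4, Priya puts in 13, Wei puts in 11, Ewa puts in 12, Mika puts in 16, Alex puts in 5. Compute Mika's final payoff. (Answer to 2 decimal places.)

Total contributed: 4 + 4 + 13 + 11 + 12 + 16 + 5 = 65.
Each receives 2.9 × 65 / 7 = 26.93 from the habitat fund.
Mika keeps 16 − 16 = 0, so Mika's payoff is 0 + 26.93 = 26.93.

26.93 dollars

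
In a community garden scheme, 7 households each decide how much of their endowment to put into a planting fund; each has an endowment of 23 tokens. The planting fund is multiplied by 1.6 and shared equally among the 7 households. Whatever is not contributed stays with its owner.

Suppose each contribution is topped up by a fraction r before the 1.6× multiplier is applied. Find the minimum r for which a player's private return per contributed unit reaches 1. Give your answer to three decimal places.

3.375

With matching at rate r, one contributed unit becomes (1 + r) in the planting fund and returns 1.6 × (1 + r) / 7 to the contributor.
Setting this equal to 1: 1 + r = 7/1.6 = 4.3750.
So the minimum matching rate is r = 4.3750 − 1 = 3.375.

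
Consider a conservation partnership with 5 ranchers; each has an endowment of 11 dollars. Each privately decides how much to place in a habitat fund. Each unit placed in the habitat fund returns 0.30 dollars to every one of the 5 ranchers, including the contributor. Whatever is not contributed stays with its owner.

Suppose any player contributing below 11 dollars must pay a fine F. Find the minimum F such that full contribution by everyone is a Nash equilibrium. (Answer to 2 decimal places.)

Given the others contribute fully, the best deviation is to contribute 0 (any partial contribution still incurs the fine and gives up units whose private return 0.30 is below 1).
Deviating from 11 to 0 saves 11 dollars but forfeits the deviator's share of the drop in the habitat fund: 0.30 × 11 = 3.30.
So the deviation gain is 11 − 3.30 = 7.70, and the fine must be at least 7.70 dollars to wipe it out.

7.70 dollars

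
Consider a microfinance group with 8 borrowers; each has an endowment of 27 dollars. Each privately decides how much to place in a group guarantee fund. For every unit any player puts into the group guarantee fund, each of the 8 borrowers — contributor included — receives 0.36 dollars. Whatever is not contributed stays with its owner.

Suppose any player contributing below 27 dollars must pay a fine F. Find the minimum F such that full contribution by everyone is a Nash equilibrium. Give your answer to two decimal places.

Given the others contribute fully, the best deviation is to contribute 0 (any partial contribution still incurs the fine and gives up units whose private return 0.36 is below 1).
Deviating from 27 to 0 saves 27 dollars but forfeits the deviator's share of the drop in the group guarantee fund: 0.36 × 27 = 9.72.
So the deviation gain is 27 − 9.72 = 17.28, and the fine must be at least 17.28 dollars to wipe it out.

17.28 dollars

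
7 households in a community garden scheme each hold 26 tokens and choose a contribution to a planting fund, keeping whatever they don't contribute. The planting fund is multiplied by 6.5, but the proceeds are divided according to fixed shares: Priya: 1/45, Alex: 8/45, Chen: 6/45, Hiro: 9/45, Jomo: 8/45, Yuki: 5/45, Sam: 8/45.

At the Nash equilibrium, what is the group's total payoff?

754.00 tokens

Player j's private return per contributed unit is 6.5 × (j's share). Contributing is weakly dominant for j when that share is at least 1/6.5 = 0.1538, and contributing 0 is dominant otherwise.
The shares above 0.1538 belong to Alex, Hiro, Jomo and Sam, contributing 26 each; the remaining 3 contribute 0. Total contributed: 104.
The planting fund pays out 6.5 × 104 = 676.00 in total (split across the unequal shares, but the aggregate is all that matters for the group sum).
The 3 free-riders keep 26 each, adding 78. Group total = 78 + 676.00 = 754.00.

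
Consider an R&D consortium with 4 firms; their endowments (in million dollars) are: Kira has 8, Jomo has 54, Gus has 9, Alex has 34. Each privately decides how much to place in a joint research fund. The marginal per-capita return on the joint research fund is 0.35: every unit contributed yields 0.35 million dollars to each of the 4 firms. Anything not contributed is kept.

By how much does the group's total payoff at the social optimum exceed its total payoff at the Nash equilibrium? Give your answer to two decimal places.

The private return per contributed unit is 0.35 < 1 for everyone, so the Nash equilibrium is zero contribution and the group total is Σ E_j = 8 + 54 + 9 + 34 = 105.
Each contributed unit returns 1.400 to the group, so the social optimum is full contribution by everyone: group total = 1.400 × 105 = 147.00.
Efficiency loss = (1.400 − 1) × 105 = 42.00.

42.00 million dollars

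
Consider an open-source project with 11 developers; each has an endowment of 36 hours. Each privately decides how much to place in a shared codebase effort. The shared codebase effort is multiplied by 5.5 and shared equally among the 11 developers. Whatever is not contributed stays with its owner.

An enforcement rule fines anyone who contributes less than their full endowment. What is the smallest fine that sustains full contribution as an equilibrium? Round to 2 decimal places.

Given the others contribute fully, the best deviation is to contribute 0 (any partial contribution still incurs the fine and gives up units whose private return 0.5000 is below 1).
Deviating from 36 to 0 saves 36 hours but forfeits the deviator's share of the drop in the shared codebase effort: 5.5/11 × 36 = 18.00.
So the deviation gain is 36 − 18.00 = 18.00, and the fine must be at least 18.00 hours to wipe it out.

18.00 hours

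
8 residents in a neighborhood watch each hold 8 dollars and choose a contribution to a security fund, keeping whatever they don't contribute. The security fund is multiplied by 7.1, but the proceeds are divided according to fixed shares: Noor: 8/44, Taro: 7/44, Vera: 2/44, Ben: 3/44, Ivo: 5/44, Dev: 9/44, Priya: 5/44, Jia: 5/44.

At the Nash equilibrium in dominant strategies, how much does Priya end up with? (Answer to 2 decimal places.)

For player j, contributing a unit is worthwhile iff 7.1 × (j's share) ≥ 1, i.e. iff j's share is at least 0.1408.
Noor, Taro and Dev clear that bar, contributing 8 each; the remaining 5 contribute 0. Total contributed: 24.
Priya keeps 8 and receives 7.1 × 24 × 5/44 = 19.36 from the security fund, for a payoff of 27.36.

27.36 dollars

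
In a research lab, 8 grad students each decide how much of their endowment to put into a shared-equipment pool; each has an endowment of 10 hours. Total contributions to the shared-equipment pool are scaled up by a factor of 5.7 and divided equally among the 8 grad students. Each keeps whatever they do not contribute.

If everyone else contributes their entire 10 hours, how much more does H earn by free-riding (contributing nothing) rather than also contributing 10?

Switching from a contribution of 10 to 0 lets H keep an extra 10 hours, but lowers the shared-equipment pool by 10, which costs H their own share of that drop: 5.7/8 × 10 = 7.12.
Net gain = 10 − 7.12 = 2.88. The private return per contributed unit (0.7125) is below 1, so free-riding is indeed the best response regardless of what the others do.

2.88 hours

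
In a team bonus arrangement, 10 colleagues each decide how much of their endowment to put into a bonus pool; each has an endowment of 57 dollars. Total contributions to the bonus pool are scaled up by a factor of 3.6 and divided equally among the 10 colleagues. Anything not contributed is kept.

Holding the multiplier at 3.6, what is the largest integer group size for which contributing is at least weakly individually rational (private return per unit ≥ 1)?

Private return per unit is 3.6/(group size), which is ≥ 1 whenever the group size is ≤ 3.6.
The largest such integer is 3.

3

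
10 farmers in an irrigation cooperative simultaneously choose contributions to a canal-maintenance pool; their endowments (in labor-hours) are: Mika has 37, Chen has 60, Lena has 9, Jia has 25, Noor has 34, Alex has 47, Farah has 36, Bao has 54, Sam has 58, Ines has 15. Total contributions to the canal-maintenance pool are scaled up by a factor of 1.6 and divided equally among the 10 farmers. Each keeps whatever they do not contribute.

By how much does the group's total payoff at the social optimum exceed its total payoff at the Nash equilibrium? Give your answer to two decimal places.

225.00 labor-hours

The private return per contributed unit is 1.6/10 = 0.1600 < 1 for every player regardless of endowment, so the Nash equilibrium is zero contribution and the group total is Σ E_j = 37 + 60 + 9 + 25 + 34 + 47 + 36 + 54 + 58 + 15 = 375.
Each contributed unit returns 1.600 to the group, so the social optimum is full contribution by everyone: group total = 1.600 × 375 = 600.00.
Efficiency loss = (1.600 − 1) × 375 = 225.00.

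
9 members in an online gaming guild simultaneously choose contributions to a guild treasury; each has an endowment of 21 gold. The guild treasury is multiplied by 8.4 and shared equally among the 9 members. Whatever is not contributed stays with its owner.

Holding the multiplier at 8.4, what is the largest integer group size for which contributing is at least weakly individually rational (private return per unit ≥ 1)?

Private return per unit is 8.4/(group size), which is ≥ 1 whenever the group size is ≤ 8.4.
The largest such integer is 8.

8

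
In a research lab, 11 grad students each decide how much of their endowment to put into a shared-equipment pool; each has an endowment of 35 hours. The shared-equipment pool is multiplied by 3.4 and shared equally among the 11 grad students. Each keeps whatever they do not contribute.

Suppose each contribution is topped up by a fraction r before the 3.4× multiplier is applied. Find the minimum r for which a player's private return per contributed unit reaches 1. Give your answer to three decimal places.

With matching at rate r, one contributed unit becomes (1 + r) in the shared-equipment pool and returns 3.4 × (1 + r) / 11 to the contributor.
Setting this equal to 1: 1 + r = 11/3.4 = 3.2353.
So the minimum matching rate is r = 3.2353 − 1 = 2.235.

2.235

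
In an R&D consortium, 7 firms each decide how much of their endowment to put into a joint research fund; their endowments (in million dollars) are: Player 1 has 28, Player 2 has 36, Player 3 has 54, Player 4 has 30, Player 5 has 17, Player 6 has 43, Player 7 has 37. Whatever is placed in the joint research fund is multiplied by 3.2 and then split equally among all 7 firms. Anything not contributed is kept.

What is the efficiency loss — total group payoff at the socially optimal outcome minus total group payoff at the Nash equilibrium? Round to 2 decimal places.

The private return per contributed unit is 3.2/7 = 0.4571 < 1 for every player regardless of endowment, so the Nash equilibrium is zero contribution and the group total is Σ E_j = 28 + 36 + 54 + 30 + 17 + 43 + 37 = 245.
Each contributed unit returns 3.200 to the group, so the social optimum is full contribution by everyone: group total = 3.200 × 245 = 784.00.
Efficiency loss = (3.200 − 1) × 245 = 539.00.

539.00 million dollars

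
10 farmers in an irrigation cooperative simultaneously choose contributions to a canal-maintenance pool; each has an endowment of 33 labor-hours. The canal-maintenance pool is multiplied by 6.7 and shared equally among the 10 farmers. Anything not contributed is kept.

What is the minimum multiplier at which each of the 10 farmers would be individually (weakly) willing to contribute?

10

A contributed unit returns (multiplier)/10 to its contributor.
This reaches 1 exactly when the multiplier is 10.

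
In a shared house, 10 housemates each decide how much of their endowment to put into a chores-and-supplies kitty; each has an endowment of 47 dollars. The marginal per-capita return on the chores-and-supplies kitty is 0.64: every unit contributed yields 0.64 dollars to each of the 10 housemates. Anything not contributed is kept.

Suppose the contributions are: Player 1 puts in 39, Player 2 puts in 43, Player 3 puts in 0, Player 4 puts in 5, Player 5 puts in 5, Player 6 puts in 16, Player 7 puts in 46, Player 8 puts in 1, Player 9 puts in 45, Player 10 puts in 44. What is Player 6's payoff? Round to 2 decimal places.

187.16 dollars

Total contributed: 39 + 43 + 0 + 5 + 5 + 16 + 46 + 1 + 45 + 44 = 244.
Each receives 0.64 × 244 = 156.16 from the chores-and-supplies kitty.
Player 6 keeps 47 − 16 = 31, so Player 6's payoff is 31 + 156.16 = 187.16.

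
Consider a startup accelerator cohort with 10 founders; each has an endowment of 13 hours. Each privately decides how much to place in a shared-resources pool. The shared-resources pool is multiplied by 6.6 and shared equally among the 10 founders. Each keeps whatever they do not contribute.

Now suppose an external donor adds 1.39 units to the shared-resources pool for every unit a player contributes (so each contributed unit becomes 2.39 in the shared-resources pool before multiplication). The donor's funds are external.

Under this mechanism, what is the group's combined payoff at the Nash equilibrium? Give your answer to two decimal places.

2050.62 hours

The effective private return per unit is now 6.6 × 2.39 / 10 = 1.5774 > 1, so every player's dominant strategy flips to full contribution.
At the Nash equilibrium everyone contributes 13. Group total payoff = 6.6 × 2.39 × 130 = 2050.62.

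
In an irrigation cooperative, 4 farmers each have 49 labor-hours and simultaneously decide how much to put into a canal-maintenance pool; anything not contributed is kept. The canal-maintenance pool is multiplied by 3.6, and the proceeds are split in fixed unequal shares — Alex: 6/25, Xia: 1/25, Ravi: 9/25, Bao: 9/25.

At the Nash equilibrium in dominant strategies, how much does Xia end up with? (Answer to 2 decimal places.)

63.11 labor-hours

Each unit j contributes comes back to j as 3.6 × (j's share), so j prefers to contribute only if that share exceeds 1/3.6 = 0.2778; otherwise keeping the unit dominates.
Ravi and Bao are above the threshold, contributing 49 each; the remaining 2 contribute 0. Total contributed: 98.
Xia keeps 49 and receives 3.6 × 98 × 1/25 = 14.11 from the canal-maintenance pool, for a payoff of 63.11.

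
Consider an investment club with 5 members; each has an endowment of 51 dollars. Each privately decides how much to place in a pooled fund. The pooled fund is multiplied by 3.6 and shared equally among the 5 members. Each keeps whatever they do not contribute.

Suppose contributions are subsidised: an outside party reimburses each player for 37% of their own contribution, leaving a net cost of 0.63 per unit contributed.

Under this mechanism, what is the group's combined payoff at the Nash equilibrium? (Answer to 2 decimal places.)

1012.35 dollars

Under the mechanism each unit contributed yields (3.6/5) / 0.63 = 1.1429 back to its contributor per unit of net cost, which exceeds 1, making full contribution the dominant choice for everyone.
So the Nash equilibrium is full contribution by all 5; the group earns 5 × (51 × 0.37 + 3.6 × 51) = 1012.35.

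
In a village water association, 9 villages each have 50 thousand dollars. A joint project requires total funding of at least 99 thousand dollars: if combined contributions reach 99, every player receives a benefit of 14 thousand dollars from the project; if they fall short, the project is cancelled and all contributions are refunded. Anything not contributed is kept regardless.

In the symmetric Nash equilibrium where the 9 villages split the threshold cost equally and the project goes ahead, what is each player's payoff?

53 thousand dollars

Equal share of the threshold: 99/9 = 11.
At this profile no one gains by cutting their contribution: any cut drops the total below 99, the project is cancelled, contributions are refunded, and the deviator ends with 50, which is less than 50 − 11 + 14 = 53. Contributing more than 11 just wastes the excess. So contributing exactly 11 is a best response.
Each player's payoff: 50 − 11 + 14 = 53.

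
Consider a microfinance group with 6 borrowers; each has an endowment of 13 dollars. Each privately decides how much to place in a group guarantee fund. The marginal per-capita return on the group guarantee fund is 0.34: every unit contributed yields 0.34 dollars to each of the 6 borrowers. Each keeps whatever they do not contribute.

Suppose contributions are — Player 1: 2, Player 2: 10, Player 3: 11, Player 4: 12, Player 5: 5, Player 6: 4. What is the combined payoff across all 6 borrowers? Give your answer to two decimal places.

Total contributed: 2 + 10 + 11 + 12 + 5 + 4 = 44; total kept: 6 × 13 − 44 = 34.
The group guarantee fund pays out 0.34 × 6 × 44 = 89.76 in aggregate.
Group total = 34 + 89.76 = 123.76.

123.76 dollars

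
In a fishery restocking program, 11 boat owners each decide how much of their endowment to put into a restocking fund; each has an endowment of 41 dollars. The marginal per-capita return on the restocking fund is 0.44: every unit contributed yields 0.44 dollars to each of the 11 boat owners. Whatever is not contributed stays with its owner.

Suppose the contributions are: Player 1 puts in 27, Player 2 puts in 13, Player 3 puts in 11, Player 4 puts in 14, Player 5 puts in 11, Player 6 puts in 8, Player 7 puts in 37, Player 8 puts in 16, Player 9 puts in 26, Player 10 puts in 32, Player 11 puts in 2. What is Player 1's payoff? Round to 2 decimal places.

100.68 dollars

Total contributed: 27 + 13 + 11 + 14 + 11 + 8 + 37 + 16 + 26 + 32 + 2 = 197.
Each receives 0.44 × 197 = 86.68 from the restocking fund.
Player 1 keeps 41 − 27 = 14, so Player 1's payoff is 14 + 86.68 = 100.68.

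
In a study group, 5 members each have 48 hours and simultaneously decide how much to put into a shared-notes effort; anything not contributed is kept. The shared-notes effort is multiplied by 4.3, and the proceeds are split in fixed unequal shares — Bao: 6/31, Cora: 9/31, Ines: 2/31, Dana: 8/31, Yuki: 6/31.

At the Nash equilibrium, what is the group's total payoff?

556.80 hours

For player j, contributing a unit is worthwhile iff 4.3 × (j's share) ≥ 1, i.e. iff j's share is at least 0.2326.
Cora and Dana clear that bar, contributing 48 each; the remaining 3 contribute 0. Total contributed: 96.
The shared-notes effort pays out 4.3 × 96 = 412.80 in total (split across the unequal shares, but the aggregate is all that matters for the group sum).
The 3 free-riders keep 48 each, adding 144. Group total = 144 + 412.80 = 556.80.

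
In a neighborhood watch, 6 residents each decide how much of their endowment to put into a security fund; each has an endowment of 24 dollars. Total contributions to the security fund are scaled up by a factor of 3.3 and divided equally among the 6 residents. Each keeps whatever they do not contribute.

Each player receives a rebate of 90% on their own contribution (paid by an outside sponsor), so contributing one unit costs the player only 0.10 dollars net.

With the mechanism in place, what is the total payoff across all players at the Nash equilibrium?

Under the mechanism each unit contributed yields (3.3/6) / 0.10 = 5.5000 back to its contributor per unit of net cost, which exceeds 1, making full contribution the dominant choice for everyone.
So the Nash equilibrium is full contribution by all 6; the group earns 6 × (24 × 0.90 + 3.3 × 24) = 604.80.

604.80 dollars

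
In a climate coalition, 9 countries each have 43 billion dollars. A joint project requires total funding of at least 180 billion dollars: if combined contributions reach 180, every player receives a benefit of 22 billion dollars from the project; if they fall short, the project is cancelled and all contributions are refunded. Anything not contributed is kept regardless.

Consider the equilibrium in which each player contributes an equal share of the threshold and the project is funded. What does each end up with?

Equal share of the threshold: 180/9 = 20.
At this profile no one gains by cutting their contribution: any cut drops the total below 180, the project is cancelled, contributions are refunded, and the deviator ends with 43, which is less than 43 − 20 + 22 = 45. Contributing more than 20 just wastes the excess. So contributing exactly 20 is a best response.
Each player's payoff: 43 − 20 + 22 = 45.

45 billion dollars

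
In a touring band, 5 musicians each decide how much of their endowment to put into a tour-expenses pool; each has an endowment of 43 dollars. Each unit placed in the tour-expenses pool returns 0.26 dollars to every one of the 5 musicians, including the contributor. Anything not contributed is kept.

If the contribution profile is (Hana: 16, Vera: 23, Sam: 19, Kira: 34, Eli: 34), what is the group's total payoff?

Total contributed: 16 + 23 + 19 + 34 + 34 = 126; total kept: 5 × 43 − 126 = 89.
The tour-expenses pool pays out 0.26 × 5 × 126 = 163.80 in aggregate.
Group total = 89 + 163.80 = 252.80.

252.80 dollars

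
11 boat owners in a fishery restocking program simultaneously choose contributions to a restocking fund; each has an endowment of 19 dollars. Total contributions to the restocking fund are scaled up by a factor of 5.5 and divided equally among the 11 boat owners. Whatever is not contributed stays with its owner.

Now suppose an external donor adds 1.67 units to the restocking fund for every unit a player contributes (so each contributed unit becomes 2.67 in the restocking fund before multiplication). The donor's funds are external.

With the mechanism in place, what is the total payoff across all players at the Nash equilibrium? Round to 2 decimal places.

3069.17 dollars

Under the mechanism each unit contributed yields 5.5 × 2.67 / 11 = 1.3350 back to its contributor per unit of net cost, which exceeds 1, making full contribution the dominant choice for everyone.
So the Nash equilibrium is full contribution by all 11; the group earns 5.5 × 2.67 × 209 = 3069.17.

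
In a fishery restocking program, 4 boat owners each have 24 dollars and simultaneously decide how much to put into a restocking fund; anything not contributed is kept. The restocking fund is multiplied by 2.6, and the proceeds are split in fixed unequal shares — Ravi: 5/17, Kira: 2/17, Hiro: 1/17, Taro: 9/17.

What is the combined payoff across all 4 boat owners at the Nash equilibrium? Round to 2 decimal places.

134.40 dollars

For player j, contributing a unit is worthwhile iff 2.6 × (j's share) ≥ 1, i.e. iff j's share is at least 0.3846.
The only share above 0.3846 is Taro's 9/17, contributing 24; the remaining 3 contribute 0. Total contributed: 24.
The restocking fund pays out 2.6 × 24 = 62.40 in total (split across the unequal shares, but the aggregate is all that matters for the group sum).
The 3 free-riders keep 24 each, adding 72. Group total = 72 + 62.40 = 134.40.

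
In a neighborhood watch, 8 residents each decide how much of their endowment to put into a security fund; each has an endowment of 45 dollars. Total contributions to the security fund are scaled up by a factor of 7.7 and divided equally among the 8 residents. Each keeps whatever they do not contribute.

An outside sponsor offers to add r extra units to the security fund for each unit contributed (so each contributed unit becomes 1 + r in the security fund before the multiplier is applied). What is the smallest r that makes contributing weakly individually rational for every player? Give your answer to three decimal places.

0.039

With matching at rate r, one contributed unit becomes (1 + r) in the security fund and returns 7.7 × (1 + r) / 8 to the contributor.
Setting this equal to 1: 1 + r = 8/7.7 = 1.0390.
So the minimum matching rate is r = 1.0390 − 1 = 0.039.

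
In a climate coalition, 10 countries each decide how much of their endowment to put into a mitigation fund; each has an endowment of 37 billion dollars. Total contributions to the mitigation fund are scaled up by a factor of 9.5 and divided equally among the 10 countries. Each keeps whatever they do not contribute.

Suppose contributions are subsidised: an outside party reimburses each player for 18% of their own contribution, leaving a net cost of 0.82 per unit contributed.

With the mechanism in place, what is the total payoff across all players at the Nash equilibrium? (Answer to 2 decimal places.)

With the mechanism, a contributed unit returns (9.5/10) / 0.82 = 1.1585 per unit of net cost to the contributor — now above 1 — so contributing fully is weakly dominant for every player.
So the Nash equilibrium is full contribution by all 10; the group earns 10 × (37 × 0.18 + 9.5 × 37) = 3581.60.

3581.60 billion dollars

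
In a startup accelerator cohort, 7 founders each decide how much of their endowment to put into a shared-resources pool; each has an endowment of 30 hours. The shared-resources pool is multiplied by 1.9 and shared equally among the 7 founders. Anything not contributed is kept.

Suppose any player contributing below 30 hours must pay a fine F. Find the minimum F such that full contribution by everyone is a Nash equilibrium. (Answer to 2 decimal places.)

Given the others contribute fully, the best deviation is to contribute 0 (any partial contribution still incurs the fine and gives up units whose private return 0.2714 is below 1).
Deviating from 30 to 0 saves 30 hours but forfeits the deviator's share of the drop in the shared-resources pool: 1.9/7 × 30 = 8.14.
So the deviation gain is 30 − 8.14 = 21.86, and the fine must be at least 21.86 hours to wipe it out.

21.86 hours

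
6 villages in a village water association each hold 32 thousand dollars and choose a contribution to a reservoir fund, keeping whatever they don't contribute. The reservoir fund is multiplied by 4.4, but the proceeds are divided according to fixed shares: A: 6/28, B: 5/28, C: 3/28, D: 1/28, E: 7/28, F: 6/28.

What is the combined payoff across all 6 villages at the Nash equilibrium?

A player with share s gets back 4.4·s per unit contributed, so full contribution is dominant for anyone with s > 1/4.4 = 0.2273 and zero contribution is dominant for anyone below.
E alone (share 7/28) is above the threshold, contributing 32; the remaining 5 contribute 0. Total contributed: 32.
The reservoir fund pays out 4.4 × 32 = 140.80 in total (split across the unequal shares, but the aggregate is all that matters for the group sum).
The 5 free-riders keep 32 each, adding 160. Group total = 160 + 140.80 = 300.80.

300.80 thousand dollars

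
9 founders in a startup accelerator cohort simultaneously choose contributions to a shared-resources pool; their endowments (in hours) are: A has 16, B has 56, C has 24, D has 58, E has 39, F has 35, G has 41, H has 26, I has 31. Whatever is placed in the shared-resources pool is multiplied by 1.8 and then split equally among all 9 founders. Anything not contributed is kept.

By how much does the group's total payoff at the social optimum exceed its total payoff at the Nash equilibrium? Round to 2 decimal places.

260.80 hours

The private return per contributed unit is 1.8/9 = 0.2000 < 1 for every player regardless of endowment, so the Nash equilibrium is zero contribution and the group total is Σ E_j = 16 + 56 + 24 + 58 + 39 + 35 + 41 + 26 + 31 = 326.
Each contributed unit returns 1.800 to the group, so the social optimum is full contribution by everyone: group total = 1.800 × 326 = 586.80.
Efficiency loss = (1.800 − 1) × 326 = 260.80.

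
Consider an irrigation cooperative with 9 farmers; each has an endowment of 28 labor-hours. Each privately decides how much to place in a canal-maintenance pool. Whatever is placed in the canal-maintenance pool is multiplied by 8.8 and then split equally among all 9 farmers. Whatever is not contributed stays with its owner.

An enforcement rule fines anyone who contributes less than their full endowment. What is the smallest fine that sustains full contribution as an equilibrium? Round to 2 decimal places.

Given the others contribute fully, the best deviation is to contribute 0 (any partial contribution still incurs the fine and gives up units whose private return 0.9778 is below 1).
Deviating from 28 to 0 saves 28 labor-hours but forfeits the deviator's share of the drop in the canal-maintenance pool: 8.8/9 × 28 = 27.38.
So the deviation gain is 28 − 27.38 = 0.62, and the fine must be at least 0.62 labor-hours to wipe it out.

0.62 labor-hours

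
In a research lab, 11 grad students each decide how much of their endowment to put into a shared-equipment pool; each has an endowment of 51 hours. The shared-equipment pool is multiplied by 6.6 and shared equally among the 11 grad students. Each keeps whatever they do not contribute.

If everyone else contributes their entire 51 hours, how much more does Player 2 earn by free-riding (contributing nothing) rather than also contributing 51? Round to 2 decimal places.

20.40 hours

Switching from a contribution of 51 to 0 lets Player 2 keep an extra 51 hours, but lowers the shared-equipment pool by 51, which costs Player 2 their own share of that drop: 6.6/11 × 51 = 30.60.
Net gain = 51 − 30.60 = 20.40. The private return per contributed unit (0.6000) is below 1, so free-riding is indeed the best response regardless of what the others do.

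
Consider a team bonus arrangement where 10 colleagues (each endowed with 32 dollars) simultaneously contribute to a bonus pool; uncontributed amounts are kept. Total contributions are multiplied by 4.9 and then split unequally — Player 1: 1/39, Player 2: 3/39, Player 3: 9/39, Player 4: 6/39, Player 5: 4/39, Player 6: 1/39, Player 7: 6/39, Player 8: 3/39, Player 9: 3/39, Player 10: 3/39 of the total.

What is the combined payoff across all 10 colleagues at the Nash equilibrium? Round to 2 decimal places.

Player j's private return per contributed unit is 4.9 × (j's share). Contributing is weakly dominant for j when that share is at least 1/4.9 = 0.2041, and contributing 0 is dominant otherwise.
Only Player 3 (9/39) clears that bar, contributing 32; the remaining 9 contribute 0. Total contributed: 32.
The bonus pool pays out 4.9 × 32 = 156.80 in total (split across the unequal shares, but the aggregate is all that matters for the group sum).
The 9 free-riders keep 32 each, adding 288. Group total = 288 + 156.80 = 444.80.

444.80 dollars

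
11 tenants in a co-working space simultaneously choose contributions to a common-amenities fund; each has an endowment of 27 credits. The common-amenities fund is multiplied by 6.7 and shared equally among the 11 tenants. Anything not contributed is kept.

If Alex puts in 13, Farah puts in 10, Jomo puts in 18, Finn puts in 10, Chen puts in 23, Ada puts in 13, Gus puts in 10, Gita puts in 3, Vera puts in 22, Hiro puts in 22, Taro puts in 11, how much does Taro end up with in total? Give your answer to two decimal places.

110.41 credits

Total contributed: 13 + 10 + 18 + 10 + 23 + 13 + 10 + 3 + 22 + 22 + 11 = 155.
Each receives 6.7 × 155 / 11 = 94.41 from the common-amenities fund.
Taro keeps 27 − 11 = 16, so Taro's payoff is 16 + 94.41 = 110.41.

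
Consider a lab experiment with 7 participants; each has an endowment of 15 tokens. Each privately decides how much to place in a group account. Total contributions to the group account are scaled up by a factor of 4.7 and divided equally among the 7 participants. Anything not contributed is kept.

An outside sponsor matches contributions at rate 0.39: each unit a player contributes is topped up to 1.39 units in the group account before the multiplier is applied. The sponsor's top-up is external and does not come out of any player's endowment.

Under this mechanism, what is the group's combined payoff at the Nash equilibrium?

With the mechanism, a contributed unit returns 4.7 × 1.39 / 7 = 0.9333 per unit of net cost — still below 1 — so contributing 0 remains dominant for every player.
At the Nash equilibrium no one contributes; group total payoff = 7 × 15 = 105.

105.00 tokens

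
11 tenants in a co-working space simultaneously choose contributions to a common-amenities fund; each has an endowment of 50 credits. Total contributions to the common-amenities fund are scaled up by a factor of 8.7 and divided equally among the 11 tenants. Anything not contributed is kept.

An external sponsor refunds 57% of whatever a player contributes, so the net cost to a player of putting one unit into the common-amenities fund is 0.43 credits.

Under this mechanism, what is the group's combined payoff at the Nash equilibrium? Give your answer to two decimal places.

5098.50 credits

The effective private return per unit is now (8.7/11) / 0.43 = 1.8393 > 1, so every player's dominant strategy flips to full contribution.
At the Nash equilibrium everyone contributes 50. Group total payoff = 11 × (50 × 0.57 + 8.7 × 50) = 5098.50.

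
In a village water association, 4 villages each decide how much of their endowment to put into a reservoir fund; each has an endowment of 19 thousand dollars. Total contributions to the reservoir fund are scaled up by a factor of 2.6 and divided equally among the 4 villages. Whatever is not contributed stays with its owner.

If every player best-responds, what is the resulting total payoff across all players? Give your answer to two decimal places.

Each contributed unit returns 2.6/4 = 0.6500 to its contributor — below 1 — so contributing 0 is dominant for every player. At the Nash equilibrium everyone keeps their 19, and the group total is 4 × 19 = 76.

76.00 thousand dollars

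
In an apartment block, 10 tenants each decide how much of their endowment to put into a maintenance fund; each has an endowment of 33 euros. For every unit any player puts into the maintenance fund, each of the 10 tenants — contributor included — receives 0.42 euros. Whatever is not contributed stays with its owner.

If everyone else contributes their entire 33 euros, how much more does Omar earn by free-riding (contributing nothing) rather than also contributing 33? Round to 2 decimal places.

Switching from a contribution of 33 to 0 lets Omar keep an extra 33 euros, but lowers the maintenance fund by 33, which costs Omar their own share of that drop: 0.42 × 33 = 13.86.
Net gain = 33 − 13.86 = 19.14. The private return per contributed unit (0.42) is below 1, so free-riding is indeed the best response regardless of what the others do.

19.14 euros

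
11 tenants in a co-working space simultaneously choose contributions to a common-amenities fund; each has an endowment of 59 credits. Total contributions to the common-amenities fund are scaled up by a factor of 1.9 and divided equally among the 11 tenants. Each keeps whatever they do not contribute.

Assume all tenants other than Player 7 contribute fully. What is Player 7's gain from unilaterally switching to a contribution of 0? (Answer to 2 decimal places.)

48.81 credits

Switching from a contribution of 59 to 0 lets Player 7 keep an extra 59 credits, but lowers the common-amenities fund by 59, which costs Player 7 their own share of that drop: 1.9/11 × 59 = 10.19.
Net gain = 59 − 10.19 = 48.81. The private return per contributed unit (0.1727) is below 1, so free-riding is indeed the best response regardless of what the others do.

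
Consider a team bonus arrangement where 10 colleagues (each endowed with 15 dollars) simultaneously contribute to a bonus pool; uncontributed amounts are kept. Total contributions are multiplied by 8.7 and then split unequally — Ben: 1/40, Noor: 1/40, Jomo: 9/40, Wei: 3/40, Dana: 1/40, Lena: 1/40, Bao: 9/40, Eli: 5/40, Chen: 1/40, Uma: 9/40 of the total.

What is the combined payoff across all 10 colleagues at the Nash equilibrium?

612.00 dollars

A player with share s gets back 8.7·s per unit contributed, so full contribution is dominant for anyone with s > 1/8.7 = 0.1149 and zero contribution is dominant for anyone below.
The shares above 0.1149 belong to Jomo, Bao, Eli and Uma, contributing 15 each; the remaining 6 contribute 0. Total contributed: 60.
The bonus pool pays out 8.7 × 60 = 522.00 in total (split across the unequal shares, but the aggregate is all that matters for the group sum).
The 6 free-riders keep 15 each, adding 90. Group total = 90 + 522.00 = 612.00.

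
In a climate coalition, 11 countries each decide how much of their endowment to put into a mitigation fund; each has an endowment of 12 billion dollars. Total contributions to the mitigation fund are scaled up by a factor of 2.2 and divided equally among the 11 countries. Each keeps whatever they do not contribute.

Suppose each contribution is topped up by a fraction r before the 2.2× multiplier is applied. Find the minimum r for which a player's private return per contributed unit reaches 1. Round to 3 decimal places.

With matching at rate r, one contributed unit becomes (1 + r) in the mitigation fund and returns 2.2 × (1 + r) / 11 to the contributor.
Setting this equal to 1: 1 + r = 11/2.2 = 5.0000.
So the minimum matching rate is r = 5.0000 − 1 = 4.000.

4.000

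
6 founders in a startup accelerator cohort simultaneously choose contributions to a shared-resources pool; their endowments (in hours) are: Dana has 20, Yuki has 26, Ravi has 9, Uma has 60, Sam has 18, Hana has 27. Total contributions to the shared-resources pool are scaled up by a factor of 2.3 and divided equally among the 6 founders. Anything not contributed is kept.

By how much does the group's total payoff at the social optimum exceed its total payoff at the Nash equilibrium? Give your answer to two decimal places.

The private return per contributed unit is 2.3/6 = 0.3833 < 1 for every player regardless of endowment, so the Nash equilibrium is zero contribution and the group total is Σ E_j = 20 + 26 + 9 + 60 + 18 + 27 = 160.
Each contributed unit returns 2.300 to the group, so the social optimum is full contribution by everyone: group total = 2.300 × 160 = 368.00.
Efficiency loss = (2.300 − 1) × 160 = 208.00.

208.00 hours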